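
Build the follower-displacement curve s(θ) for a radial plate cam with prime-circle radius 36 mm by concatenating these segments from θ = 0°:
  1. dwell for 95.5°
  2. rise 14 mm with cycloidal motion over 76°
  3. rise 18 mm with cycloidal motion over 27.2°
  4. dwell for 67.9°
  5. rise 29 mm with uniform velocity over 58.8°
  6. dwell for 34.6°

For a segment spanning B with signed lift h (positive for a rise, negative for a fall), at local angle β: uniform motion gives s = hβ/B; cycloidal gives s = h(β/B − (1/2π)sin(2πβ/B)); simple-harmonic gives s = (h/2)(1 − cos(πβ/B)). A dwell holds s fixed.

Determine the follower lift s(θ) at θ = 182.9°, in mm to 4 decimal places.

seg 1 [0°–95.5°] dwell: s stays 0.0000
seg 2 [95.5°–171.5°] cycloidal, h=14: full span → s += 14 → s = 14.0000
seg 3 [171.5°–198.7°] cycloidal, h=18: θ=182.9° here. β=11.4, B=27.2. 18·(0.4191 − sin(2π·0.4191)/(2π)) = 6.1501 → s = 20.1501

20.1501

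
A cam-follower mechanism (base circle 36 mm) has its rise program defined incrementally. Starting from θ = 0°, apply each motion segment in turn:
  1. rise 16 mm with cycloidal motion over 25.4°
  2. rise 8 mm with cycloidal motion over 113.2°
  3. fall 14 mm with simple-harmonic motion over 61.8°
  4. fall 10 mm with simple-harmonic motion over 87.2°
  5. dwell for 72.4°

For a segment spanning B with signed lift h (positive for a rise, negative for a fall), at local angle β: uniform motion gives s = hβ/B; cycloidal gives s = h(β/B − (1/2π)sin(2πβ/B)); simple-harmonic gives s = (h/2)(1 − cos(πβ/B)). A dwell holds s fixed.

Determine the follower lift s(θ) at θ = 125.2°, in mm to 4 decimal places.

seg 1 [0°–25.4°] cycloidal, h=16: full span → s += 16 → s = 16.0000
seg 2 [25.4°–138.6°] cycloidal, h=8: θ=125.2° here. β=99.8, B=113.2. 8·(0.8816 − sin(2π·0.8816)/(2π)) = 7.9151 → s = 23.9151

23.9151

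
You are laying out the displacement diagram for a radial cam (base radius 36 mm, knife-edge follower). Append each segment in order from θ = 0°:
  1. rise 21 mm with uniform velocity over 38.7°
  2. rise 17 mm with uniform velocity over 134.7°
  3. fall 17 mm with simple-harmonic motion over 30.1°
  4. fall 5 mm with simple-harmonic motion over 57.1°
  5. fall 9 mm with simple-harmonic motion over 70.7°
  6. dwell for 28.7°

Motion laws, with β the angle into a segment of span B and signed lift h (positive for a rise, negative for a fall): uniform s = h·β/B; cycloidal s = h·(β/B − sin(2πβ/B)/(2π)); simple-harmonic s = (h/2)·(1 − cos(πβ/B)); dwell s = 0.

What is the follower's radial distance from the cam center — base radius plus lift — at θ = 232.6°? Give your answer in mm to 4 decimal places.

seg 1 [0°–38.7°] uniform, h=21: full span → s += 21 → s = 21.0000
seg 2 [38.7°–173.4°] uniform, h=17: full span → s += 17 → s = 38.0000
seg 3 [173.4°–203.5°] simple-harmonic, h=-17: full span → s += -17 → s = 21.0000
seg 4 [203.5°–260.6°] simple-harmonic, h=-5: θ=232.6° here. β=29.1, B=57.1. -5/2·(1 − cos(π·0.5096)) = -2.5756 → s = 18.4244
radial distance = base radius + s = 36 + 18.4244 = 54.4244

54.4244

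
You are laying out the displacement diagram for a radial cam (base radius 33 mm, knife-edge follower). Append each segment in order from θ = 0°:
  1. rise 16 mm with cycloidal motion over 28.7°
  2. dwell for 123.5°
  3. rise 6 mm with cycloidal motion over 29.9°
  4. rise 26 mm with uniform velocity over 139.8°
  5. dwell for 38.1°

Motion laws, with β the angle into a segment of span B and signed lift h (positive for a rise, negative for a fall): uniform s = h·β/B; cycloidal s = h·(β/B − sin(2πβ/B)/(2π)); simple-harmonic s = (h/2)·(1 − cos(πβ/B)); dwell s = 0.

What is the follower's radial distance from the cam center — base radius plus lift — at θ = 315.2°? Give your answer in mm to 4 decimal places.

seg 1 [0°–28.7°] cycloidal, h=16: full span → s += 16 → s = 16.0000
seg 2 [28.7°–152.2°] dwell: s stays 16.0000
seg 3 [152.2°–182.1°] cycloidal, h=6: full span → s += 6 → s = 22.0000
seg 4 [182.1°–321.9°] uniform, h=26: θ=315.2° here. β=133.1, B=139.8. 26·133.1/139.8 = 24.7539 → s = 46.7539
radial distance = base radius + s = 33 + 46.7539 = 79.7539

79.7539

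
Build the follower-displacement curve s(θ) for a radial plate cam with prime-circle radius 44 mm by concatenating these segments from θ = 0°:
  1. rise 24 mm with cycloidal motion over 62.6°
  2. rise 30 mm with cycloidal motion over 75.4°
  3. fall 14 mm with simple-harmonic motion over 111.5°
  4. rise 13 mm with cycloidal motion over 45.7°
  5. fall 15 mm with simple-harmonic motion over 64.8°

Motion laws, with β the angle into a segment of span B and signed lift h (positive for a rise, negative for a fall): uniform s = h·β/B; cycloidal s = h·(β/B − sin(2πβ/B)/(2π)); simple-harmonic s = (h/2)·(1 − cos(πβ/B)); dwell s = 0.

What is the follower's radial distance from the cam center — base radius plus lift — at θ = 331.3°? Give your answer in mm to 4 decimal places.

seg 1 [0°–62.6°] cycloidal, h=24: full span → s += 24 → s = 24.0000
seg 2 [62.6°–138°] cycloidal, h=30: full span → s += 30 → s = 54.0000
seg 3 [138°–249.5°] simple-harmonic, h=-14: full span → s += -14 → s = 40.0000
seg 4 [249.5°–295.2°] cycloidal, h=13: full span → s += 13 → s = 53.0000
seg 5 [295.2°–360°] simple-harmonic, h=-15: θ=331.3° here. β=36.1, B=64.8. -15/2·(1 − cos(π·0.5571)) = -8.8382 → s = 44.1618
radial distance = base radius + s = 44 + 44.1618 = 88.1618

88.1618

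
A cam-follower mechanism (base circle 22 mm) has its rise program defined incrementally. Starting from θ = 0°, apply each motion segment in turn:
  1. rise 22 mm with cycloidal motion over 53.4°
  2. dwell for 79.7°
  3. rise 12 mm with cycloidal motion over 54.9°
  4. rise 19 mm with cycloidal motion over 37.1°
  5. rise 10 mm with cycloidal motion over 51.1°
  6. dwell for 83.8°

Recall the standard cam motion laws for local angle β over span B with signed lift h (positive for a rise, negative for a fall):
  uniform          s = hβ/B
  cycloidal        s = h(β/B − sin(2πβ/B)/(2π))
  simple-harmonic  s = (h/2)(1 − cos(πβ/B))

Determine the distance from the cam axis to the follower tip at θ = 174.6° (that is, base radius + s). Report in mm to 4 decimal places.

seg 1 [0°–53.4°] cycloidal, h=22: full span → s += 22 → s = 22.0000
seg 2 [53.4°–133.1°] dwell: s stays 22.0000
seg 3 [133.1°–188°] cycloidal, h=12: θ=174.6° here. β=41.5, B=54.9. 12·(0.7559 − sin(2π·0.7559)/(2π)) = 10.9796 → s = 32.9796
radial distance = base radius + s = 22 + 32.9796 = 54.9796

54.9796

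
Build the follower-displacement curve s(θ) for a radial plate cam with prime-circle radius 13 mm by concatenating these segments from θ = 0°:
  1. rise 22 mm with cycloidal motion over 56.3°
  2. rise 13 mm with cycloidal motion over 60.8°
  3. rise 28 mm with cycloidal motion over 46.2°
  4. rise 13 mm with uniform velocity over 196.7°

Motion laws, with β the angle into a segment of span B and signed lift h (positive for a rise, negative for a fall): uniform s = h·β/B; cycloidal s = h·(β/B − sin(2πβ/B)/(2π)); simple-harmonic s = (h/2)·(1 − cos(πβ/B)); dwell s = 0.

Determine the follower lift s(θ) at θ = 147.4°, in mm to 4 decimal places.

seg 1 [0°–56.3°] cycloidal, h=22: full span → s += 22 → s = 22.0000
seg 2 [56.3°–117.1°] cycloidal, h=13: full span → s += 13 → s = 35.0000
seg 3 [117.1°–163.3°] cycloidal, h=28: θ=147.4° here. β=30.3, B=46.2. 28·(0.6558 − sin(2π·0.6558)/(2π)) = 22.0626 → s = 57.0626

57.0626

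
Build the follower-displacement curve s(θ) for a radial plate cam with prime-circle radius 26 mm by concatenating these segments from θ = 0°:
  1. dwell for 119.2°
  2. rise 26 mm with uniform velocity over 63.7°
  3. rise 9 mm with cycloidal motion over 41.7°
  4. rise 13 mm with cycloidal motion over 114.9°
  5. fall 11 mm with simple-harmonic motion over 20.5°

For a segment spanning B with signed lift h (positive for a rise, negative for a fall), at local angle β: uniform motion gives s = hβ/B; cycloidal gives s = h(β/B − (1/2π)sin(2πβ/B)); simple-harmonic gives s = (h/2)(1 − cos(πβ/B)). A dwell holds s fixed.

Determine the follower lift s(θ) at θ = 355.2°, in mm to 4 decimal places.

seg 1 [0°–119.2°] dwell: s stays 0.0000
seg 2 [119.2°–182.9°] uniform, h=26: full span → s += 26 → s = 26.0000
seg 3 [182.9°–224.6°] cycloidal, h=9: full span → s += 9 → s = 35.0000
seg 4 [224.6°–339.5°] cycloidal, h=13: full span → s += 13 → s = 48.0000
seg 5 [339.5°–360°] simple-harmonic, h=-11: θ=355.2° here. β=15.7, B=20.5. -11/2·(1 − cos(π·0.7659)) = -9.5779 → s = 38.4221

38.4221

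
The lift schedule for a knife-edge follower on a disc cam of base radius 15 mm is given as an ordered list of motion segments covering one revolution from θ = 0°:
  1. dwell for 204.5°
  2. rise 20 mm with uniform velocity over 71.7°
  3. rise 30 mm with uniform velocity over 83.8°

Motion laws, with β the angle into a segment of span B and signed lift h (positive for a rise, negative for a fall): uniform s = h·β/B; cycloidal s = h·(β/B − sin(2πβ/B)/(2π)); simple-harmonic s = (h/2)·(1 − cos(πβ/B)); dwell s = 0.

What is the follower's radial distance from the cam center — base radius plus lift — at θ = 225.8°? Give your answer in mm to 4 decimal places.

seg 1 [0°–204.5°] dwell: s stays 0.0000
seg 2 [204.5°–276.2°] uniform, h=20: θ=225.8° here. β=21.3, B=71.7. 20·21.3/71.7 = 5.9414 → s = 5.9414
radial distance = base radius + s = 15 + 5.9414 = 20.9414

20.9414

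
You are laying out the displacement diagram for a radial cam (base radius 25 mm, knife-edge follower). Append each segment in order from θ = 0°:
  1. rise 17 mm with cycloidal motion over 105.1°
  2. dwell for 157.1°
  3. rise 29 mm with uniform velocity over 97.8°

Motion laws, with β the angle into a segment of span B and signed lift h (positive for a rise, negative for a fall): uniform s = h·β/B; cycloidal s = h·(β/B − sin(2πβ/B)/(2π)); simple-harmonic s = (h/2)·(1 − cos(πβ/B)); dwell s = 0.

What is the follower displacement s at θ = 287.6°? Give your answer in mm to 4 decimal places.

seg 1 [0°–105.1°] cycloidal, h=17: full span → s += 17 → s = 17.0000
seg 2 [105.1°–262.2°] dwell: s stays 17.0000
seg 3 [262.2°–360°] uniform, h=29: θ=287.6° here. β=25.4, B=97.8. 29·25.4/97.8 = 7.5317 → s = 24.5317

24.5317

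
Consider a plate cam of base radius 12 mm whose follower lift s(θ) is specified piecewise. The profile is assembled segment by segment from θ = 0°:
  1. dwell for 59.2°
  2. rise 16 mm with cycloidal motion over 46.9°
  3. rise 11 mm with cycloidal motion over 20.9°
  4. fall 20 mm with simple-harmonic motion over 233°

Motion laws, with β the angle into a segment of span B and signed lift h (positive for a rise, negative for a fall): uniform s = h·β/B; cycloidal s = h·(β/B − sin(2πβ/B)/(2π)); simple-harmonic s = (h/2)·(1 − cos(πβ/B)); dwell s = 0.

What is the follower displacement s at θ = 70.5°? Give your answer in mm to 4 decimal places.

seg 1 [0°–59.2°] dwell: s stays 0.0000
seg 2 [59.2°–106.1°] cycloidal, h=16: θ=70.5° here. β=11.3, B=46.9. 16·(0.2409 − sin(2π·0.2409)/(2π)) = 1.3127 → s = 1.3127

1.3127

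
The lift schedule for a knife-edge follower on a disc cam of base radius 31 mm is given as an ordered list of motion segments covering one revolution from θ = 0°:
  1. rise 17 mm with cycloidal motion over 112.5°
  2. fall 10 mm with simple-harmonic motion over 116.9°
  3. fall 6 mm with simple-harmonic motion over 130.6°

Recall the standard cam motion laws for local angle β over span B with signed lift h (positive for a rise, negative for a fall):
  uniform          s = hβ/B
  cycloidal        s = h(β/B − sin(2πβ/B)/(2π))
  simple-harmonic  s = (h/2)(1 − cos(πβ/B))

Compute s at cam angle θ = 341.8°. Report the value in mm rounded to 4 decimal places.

seg 1 [0°–112.5°] cycloidal, h=17: full span → s += 17 → s = 17.0000
seg 2 [112.5°–229.4°] simple-harmonic, h=-10: full span → s += -10 → s = 7.0000
seg 3 [229.4°–360°] simple-harmonic, h=-6: θ=341.8° here. β=112.4, B=130.6. -6/2·(1 − cos(π·0.8606)) = -5.7171 → s = 1.2829

1.2829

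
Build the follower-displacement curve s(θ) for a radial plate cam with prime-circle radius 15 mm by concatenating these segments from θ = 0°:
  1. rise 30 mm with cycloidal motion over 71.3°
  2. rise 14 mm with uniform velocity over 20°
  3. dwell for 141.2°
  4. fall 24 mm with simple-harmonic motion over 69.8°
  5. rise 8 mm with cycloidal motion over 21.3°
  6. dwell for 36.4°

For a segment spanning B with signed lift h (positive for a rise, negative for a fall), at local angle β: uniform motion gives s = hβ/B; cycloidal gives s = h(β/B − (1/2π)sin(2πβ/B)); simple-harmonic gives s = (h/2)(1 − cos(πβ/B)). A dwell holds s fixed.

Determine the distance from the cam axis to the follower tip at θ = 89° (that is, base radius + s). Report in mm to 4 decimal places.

seg 1 [0°–71.3°] cycloidal, h=30: full span → s += 30 → s = 30.0000
seg 2 [71.3°–91.3°] uniform, h=14: θ=89° here. β=17.7, B=20. 14·17.7/20 = 12.3900 → s = 42.3900
radial distance = base radius + s = 15 + 42.3900 = 57.3900

57.3900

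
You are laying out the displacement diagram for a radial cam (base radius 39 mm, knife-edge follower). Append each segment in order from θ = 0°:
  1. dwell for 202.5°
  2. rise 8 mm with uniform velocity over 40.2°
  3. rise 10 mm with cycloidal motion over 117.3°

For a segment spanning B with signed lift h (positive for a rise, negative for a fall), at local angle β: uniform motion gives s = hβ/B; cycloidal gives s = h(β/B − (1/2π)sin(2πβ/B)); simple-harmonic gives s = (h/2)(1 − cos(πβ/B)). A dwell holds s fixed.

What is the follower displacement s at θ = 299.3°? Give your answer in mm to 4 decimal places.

seg 1 [0°–202.5°] dwell: s stays 0.0000
seg 2 [202.5°–242.7°] uniform, h=8: full span → s += 8 → s = 8.0000
seg 3 [242.7°–360°] cycloidal, h=10: θ=299.3° here. β=56.6, B=117.3. 10·(0.4825 − sin(2π·0.4825)/(2π)) = 4.6508 → s = 12.6508

12.6508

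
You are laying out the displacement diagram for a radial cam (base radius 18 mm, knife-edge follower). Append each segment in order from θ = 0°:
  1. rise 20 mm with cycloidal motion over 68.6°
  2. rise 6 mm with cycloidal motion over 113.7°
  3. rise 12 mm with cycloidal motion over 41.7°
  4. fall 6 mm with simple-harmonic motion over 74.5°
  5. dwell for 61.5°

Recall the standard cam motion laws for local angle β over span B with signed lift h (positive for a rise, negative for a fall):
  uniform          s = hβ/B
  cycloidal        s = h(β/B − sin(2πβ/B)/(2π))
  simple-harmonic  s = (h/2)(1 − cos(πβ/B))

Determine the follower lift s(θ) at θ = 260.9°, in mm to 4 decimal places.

seg 1 [0°–68.6°] cycloidal, h=20: full span → s += 20 → s = 20.0000
seg 2 [68.6°–182.3°] cycloidal, h=6: full span → s += 6 → s = 26.0000
seg 3 [182.3°–224°] cycloidal, h=12: full span → s += 12 → s = 38.0000
seg 4 [224°–298.5°] simple-harmonic, h=-6: θ=260.9° here. β=36.9, B=74.5. -6/2·(1 − cos(π·0.4953)) = -2.9557 → s = 35.0443

35.0443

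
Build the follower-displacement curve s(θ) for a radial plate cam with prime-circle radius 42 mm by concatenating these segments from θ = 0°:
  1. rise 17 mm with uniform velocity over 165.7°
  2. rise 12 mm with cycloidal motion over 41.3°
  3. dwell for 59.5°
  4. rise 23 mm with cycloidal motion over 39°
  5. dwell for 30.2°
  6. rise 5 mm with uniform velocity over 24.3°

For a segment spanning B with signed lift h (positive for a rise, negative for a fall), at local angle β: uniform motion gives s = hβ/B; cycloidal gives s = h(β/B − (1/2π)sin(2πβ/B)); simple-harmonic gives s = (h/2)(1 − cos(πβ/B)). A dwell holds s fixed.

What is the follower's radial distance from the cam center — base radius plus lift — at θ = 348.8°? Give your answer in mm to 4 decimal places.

seg 1 [0°–165.7°] uniform, h=17: full span → s += 17 → s = 17.0000
seg 2 [165.7°–207°] cycloidal, h=12: full span → s += 12 → s = 29.0000
seg 3 [207°–266.5°] dwell: s stays 29.0000
seg 4 [266.5°–305.5°] cycloidal, h=23: full span → s += 23 → s = 52.0000
seg 5 [305.5°–335.7°] dwell: s stays 52.0000
seg 6 [335.7°–360°] uniform, h=5: θ=348.8° here. β=13.1, B=24.3. 5·13.1/24.3 = 2.6955 → s = 54.6955
radial distance = base radius + s = 42 + 54.6955 = 96.6955

96.6955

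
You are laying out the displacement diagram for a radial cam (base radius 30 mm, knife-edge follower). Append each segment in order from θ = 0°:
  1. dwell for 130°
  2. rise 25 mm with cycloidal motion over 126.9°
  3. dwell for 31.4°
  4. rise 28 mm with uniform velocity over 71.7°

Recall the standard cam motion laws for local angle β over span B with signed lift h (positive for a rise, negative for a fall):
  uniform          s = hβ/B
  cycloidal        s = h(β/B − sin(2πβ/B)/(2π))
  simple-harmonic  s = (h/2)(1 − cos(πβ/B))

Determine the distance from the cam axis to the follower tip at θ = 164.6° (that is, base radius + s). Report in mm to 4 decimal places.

seg 1 [0°–130°] dwell: s stays 0.0000
seg 2 [130°–256.9°] cycloidal, h=25: θ=164.6° here. β=34.6, B=126.9. 25·(0.2727 − sin(2π·0.2727)/(2π)) = 2.8778 → s = 2.8778
radial distance = base radius + s = 30 + 2.8778 = 32.8778

32.8778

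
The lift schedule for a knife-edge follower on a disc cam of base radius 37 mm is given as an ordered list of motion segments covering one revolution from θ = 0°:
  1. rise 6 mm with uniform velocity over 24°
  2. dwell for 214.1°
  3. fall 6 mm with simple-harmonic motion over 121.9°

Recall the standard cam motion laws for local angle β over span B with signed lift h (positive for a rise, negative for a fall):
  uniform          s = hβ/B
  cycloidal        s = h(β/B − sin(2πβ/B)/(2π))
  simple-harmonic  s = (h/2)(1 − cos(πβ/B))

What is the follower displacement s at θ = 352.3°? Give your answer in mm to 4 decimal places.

seg 1 [0°–24°] uniform, h=6: full span → s += 6 → s = 6.0000
seg 2 [24°–238.1°] dwell: s stays 6.0000
seg 3 [238.1°–360°] simple-harmonic, h=-6: θ=352.3° here. β=114.2, B=121.9. -6/2·(1 − cos(π·0.9368)) = -5.9411 → s = 0.0589

0.0589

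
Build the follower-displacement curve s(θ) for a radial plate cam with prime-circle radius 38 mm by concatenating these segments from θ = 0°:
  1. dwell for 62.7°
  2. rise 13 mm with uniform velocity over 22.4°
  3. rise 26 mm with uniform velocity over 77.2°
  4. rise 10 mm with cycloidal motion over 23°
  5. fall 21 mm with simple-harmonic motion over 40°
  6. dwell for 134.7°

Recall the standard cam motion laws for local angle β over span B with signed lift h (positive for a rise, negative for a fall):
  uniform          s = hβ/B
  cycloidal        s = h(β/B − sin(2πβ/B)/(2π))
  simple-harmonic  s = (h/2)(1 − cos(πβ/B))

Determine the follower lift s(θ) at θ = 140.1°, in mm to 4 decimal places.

seg 1 [0°–62.7°] dwell: s stays 0.0000
seg 2 [62.7°–85.1°] uniform, h=13: full span → s += 13 → s = 13.0000
seg 3 [85.1°–162.3°] uniform, h=26: θ=140.1° here. β=55, B=77.2. 26·55/77.2 = 18.5233 → s = 31.5233

31.5233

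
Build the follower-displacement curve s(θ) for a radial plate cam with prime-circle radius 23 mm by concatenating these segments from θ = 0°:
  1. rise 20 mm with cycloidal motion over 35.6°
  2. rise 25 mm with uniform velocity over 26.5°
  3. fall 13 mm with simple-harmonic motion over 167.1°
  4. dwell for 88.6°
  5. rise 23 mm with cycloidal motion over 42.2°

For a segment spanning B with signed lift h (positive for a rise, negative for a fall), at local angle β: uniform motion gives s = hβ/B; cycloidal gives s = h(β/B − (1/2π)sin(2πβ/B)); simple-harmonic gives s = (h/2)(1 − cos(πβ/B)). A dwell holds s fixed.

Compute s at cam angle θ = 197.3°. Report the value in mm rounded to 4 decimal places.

seg 1 [0°–35.6°] cycloidal, h=20: full span → s += 20 → s = 20.0000
seg 2 [35.6°–62.1°] uniform, h=25: full span → s += 25 → s = 45.0000
seg 3 [62.1°–229.2°] simple-harmonic, h=-13: θ=197.3° here. β=135.2, B=167.1. -13/2·(1 − cos(π·0.8091)) = -11.8656 → s = 33.1344

33.1344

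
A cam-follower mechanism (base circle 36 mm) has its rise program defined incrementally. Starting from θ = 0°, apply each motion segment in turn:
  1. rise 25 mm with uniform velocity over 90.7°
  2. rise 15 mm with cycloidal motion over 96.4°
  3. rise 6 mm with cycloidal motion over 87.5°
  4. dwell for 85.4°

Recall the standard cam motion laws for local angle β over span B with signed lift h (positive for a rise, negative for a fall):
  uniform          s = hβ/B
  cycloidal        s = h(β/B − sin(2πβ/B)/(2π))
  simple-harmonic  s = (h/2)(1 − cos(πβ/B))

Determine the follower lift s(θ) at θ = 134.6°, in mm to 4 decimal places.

seg 1 [0°–90.7°] uniform, h=25: full span → s += 25 → s = 25.0000
seg 2 [90.7°–187.1°] cycloidal, h=15: θ=134.6° here. β=43.9, B=96.4. 15·(0.4554 − sin(2π·0.4554)/(2π)) = 6.1706 → s = 31.1706

31.1706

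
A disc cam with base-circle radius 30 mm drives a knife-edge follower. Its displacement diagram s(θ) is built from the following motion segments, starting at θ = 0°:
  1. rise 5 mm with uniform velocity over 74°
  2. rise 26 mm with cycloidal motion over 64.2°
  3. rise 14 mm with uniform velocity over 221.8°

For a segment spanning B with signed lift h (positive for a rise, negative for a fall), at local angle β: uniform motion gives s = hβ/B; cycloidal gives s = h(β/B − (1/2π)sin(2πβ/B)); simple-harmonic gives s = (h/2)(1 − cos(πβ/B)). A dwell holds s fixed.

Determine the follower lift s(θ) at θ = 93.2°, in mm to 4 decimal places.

seg 1 [0°–74°] uniform, h=5: full span → s += 5 → s = 5.0000
seg 2 [74°–138.2°] cycloidal, h=26: θ=93.2° here. β=19.2, B=64.2. 26·(0.2991 − sin(2π·0.2991)/(2π)) = 3.8328 → s = 8.8328

8.8328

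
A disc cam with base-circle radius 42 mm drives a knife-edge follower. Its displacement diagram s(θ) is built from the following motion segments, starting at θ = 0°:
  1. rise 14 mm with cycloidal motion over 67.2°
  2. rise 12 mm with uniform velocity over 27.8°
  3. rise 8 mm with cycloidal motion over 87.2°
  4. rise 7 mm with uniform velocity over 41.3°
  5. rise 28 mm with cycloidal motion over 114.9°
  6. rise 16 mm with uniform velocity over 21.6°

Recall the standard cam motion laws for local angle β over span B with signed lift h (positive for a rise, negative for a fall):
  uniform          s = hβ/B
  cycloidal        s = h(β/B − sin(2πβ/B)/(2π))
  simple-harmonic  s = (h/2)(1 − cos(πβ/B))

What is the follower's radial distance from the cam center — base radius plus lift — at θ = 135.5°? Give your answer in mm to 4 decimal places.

seg 1 [0°–67.2°] cycloidal, h=14: full span → s += 14 → s = 14.0000
seg 2 [67.2°–95°] uniform, h=12: full span → s += 12 → s = 26.0000
seg 3 [95°–182.2°] cycloidal, h=8: θ=135.5° here. β=40.5, B=87.2. 8·(0.4644 − sin(2π·0.4644)/(2π)) = 3.4336 → s = 29.4336
radial distance = base radius + s = 42 + 29.4336 = 71.4336

71.4336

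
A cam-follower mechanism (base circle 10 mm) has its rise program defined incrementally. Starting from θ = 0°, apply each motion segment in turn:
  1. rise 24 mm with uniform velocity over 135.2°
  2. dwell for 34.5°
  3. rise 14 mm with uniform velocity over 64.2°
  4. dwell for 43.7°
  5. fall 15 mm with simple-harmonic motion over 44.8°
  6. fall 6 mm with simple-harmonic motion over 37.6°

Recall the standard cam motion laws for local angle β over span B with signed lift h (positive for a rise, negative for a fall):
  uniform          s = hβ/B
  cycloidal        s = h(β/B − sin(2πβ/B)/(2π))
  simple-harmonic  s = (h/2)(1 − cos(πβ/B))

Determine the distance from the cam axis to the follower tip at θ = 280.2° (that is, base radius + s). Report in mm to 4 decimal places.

seg 1 [0°–135.2°] uniform, h=24: full span → s += 24 → s = 24.0000
seg 2 [135.2°–169.7°] dwell: s stays 24.0000
seg 3 [169.7°–233.9°] uniform, h=14: full span → s += 14 → s = 38.0000
seg 4 [233.9°–277.6°] dwell: s stays 38.0000
seg 5 [277.6°–322.4°] simple-harmonic, h=-15: θ=280.2° here. β=2.6, B=44.8. -15/2·(1 − cos(π·0.0580)) = -0.1243 → s = 37.8757
radial distance = base radius + s = 10 + 37.8757 = 47.8757

47.8757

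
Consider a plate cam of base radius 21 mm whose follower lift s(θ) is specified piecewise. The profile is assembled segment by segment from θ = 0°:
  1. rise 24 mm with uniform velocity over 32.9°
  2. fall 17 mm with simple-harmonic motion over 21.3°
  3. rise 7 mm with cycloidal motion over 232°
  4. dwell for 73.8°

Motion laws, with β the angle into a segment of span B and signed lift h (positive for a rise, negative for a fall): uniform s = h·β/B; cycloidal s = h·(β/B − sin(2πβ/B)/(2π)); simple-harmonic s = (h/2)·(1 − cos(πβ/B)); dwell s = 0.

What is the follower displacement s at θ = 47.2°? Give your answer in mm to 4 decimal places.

seg 1 [0°–32.9°] uniform, h=24: full span → s += 24 → s = 24.0000
seg 2 [32.9°–54.2°] simple-harmonic, h=-17: θ=47.2° here. β=14.3, B=21.3. -17/2·(1 − cos(π·0.6714)) = -12.8581 → s = 11.1419

11.1419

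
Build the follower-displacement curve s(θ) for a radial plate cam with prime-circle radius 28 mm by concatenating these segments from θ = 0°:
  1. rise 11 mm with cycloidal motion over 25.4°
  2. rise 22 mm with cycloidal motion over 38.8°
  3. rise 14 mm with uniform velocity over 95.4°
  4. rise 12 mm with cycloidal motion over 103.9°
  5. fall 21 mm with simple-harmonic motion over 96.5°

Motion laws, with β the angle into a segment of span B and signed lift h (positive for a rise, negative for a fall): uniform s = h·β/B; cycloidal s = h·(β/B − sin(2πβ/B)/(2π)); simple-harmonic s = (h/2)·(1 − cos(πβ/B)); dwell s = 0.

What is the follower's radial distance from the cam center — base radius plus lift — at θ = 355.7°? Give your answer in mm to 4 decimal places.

seg 1 [0°–25.4°] cycloidal, h=11: full span → s += 11 → s = 11.0000
seg 2 [25.4°–64.2°] cycloidal, h=22: full span → s += 22 → s = 33.0000
seg 3 [64.2°–159.6°] uniform, h=14: full span → s += 14 → s = 47.0000
seg 4 [159.6°–263.5°] cycloidal, h=12: full span → s += 12 → s = 59.0000
seg 5 [263.5°–360°] simple-harmonic, h=-21: θ=355.7° here. β=92.2, B=96.5. -21/2·(1 − cos(π·0.9554)) = -20.8973 → s = 38.1027
radial distance = base radius + s = 28 + 38.1027 = 66.1027

66.1027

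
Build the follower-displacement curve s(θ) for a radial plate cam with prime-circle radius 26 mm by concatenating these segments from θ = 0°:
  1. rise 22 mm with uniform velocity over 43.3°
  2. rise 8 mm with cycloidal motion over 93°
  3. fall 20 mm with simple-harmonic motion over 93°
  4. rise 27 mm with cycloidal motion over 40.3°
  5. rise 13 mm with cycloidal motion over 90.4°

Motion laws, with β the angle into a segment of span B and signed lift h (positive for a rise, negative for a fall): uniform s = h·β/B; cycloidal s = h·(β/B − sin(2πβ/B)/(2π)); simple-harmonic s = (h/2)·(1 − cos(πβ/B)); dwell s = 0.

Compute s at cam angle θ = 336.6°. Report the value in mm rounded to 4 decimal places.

seg 1 [0°–43.3°] uniform, h=22: full span → s += 22 → s = 22.0000
seg 2 [43.3°–136.3°] cycloidal, h=8: full span → s += 8 → s = 30.0000
seg 3 [136.3°–229.3°] simple-harmonic, h=-20: full span → s += -20 → s = 10.0000
seg 4 [229.3°–269.6°] cycloidal, h=27: full span → s += 27 → s = 37.0000
seg 5 [269.6°–360°] cycloidal, h=13: θ=336.6° here. β=67, B=90.4. 13·(0.7412 − sin(2π·0.7412)/(2π)) = 11.7008 → s = 48.7008

48.7008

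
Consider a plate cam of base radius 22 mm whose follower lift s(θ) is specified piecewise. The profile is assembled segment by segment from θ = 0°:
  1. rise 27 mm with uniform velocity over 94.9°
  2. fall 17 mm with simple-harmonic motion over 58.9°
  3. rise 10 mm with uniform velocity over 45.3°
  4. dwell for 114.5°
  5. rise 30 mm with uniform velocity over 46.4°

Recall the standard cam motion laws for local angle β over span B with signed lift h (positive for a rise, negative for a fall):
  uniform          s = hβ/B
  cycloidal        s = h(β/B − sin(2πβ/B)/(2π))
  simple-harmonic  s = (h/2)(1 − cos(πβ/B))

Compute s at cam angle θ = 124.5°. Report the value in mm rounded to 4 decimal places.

seg 1 [0°–94.9°] uniform, h=27: full span → s += 27 → s = 27.0000
seg 2 [94.9°–153.8°] simple-harmonic, h=-17: θ=124.5° here. β=29.6, B=58.9. -17/2·(1 − cos(π·0.5025)) = -8.5680 → s = 18.4320

18.4320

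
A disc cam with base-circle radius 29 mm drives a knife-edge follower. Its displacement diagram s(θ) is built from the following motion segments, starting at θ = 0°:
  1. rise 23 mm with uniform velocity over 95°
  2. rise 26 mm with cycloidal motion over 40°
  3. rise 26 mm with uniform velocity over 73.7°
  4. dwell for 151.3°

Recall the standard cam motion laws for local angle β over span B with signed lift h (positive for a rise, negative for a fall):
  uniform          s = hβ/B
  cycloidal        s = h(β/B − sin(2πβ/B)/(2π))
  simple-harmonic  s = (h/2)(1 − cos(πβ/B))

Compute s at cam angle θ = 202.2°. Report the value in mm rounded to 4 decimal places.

seg 1 [0°–95°] uniform, h=23: full span → s += 23 → s = 23.0000
seg 2 [95°–135°] cycloidal, h=26: full span → s += 26 → s = 49.0000
seg 3 [135°–208.7°] uniform, h=26: θ=202.2° here. β=67.2, B=73.7. 26·67.2/73.7 = 23.7069 → s = 72.7069

72.7069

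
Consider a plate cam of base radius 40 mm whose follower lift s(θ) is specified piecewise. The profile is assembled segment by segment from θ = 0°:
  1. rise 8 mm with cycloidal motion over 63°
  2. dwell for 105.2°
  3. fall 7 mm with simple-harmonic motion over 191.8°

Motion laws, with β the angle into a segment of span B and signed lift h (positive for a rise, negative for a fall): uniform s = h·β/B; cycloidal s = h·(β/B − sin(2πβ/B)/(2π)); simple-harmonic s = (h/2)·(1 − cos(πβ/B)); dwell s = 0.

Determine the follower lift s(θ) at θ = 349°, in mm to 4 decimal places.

seg 1 [0°–63°] cycloidal, h=8: full span → s += 8 → s = 8.0000
seg 2 [63°–168.2°] dwell: s stays 8.0000
seg 3 [168.2°–360°] simple-harmonic, h=-7: θ=349° here. β=180.8, B=191.8. -7/2·(1 − cos(π·0.9426)) = -6.9433 → s = 1.0567

1.0567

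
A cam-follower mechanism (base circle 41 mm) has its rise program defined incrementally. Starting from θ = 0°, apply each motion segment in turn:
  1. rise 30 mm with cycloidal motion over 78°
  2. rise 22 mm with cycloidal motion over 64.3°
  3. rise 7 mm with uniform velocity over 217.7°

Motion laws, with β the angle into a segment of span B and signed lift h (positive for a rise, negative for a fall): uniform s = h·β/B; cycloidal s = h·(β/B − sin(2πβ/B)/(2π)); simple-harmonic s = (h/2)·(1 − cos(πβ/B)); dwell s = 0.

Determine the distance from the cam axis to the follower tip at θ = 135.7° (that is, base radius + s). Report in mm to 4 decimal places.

seg 1 [0°–78°] cycloidal, h=30: full span → s += 30 → s = 30.0000
seg 2 [78°–142.3°] cycloidal, h=22: θ=135.7° here. β=57.7, B=64.3. 22·(0.8974 − sin(2π·0.8974)/(2π)) = 21.8467 → s = 51.8467
radial distance = base radius + s = 41 + 51.8467 = 92.8467

92.8467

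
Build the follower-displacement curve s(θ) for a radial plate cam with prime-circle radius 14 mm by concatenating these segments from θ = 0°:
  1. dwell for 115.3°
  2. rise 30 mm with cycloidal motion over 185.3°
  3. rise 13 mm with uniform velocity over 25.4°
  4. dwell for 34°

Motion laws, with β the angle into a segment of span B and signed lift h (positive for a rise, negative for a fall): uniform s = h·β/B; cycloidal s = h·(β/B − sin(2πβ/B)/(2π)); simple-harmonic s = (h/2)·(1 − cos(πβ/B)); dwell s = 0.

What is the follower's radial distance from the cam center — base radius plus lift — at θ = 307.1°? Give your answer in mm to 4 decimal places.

seg 1 [0°–115.3°] dwell: s stays 0.0000
seg 2 [115.3°–300.6°] cycloidal, h=30: full span → s += 30 → s = 30.0000
seg 3 [300.6°–326°] uniform, h=13: θ=307.1° here. β=6.5, B=25.4. 13·6.5/25.4 = 3.3268 → s = 33.3268
radial distance = base radius + s = 14 + 33.3268 = 47.3268

47.3268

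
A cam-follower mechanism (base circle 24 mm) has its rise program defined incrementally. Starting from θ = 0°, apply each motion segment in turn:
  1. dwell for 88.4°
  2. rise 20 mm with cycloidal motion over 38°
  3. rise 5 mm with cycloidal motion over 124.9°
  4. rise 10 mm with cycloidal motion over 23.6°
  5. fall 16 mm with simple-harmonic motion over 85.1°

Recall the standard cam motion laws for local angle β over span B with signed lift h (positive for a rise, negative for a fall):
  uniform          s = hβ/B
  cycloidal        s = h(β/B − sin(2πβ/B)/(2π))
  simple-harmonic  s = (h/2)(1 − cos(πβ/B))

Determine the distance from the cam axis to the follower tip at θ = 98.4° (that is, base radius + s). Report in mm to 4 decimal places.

seg 1 [0°–88.4°] dwell: s stays 0.0000
seg 2 [88.4°–126.4°] cycloidal, h=20: θ=98.4° here. β=10, B=38. 20·(0.2632 − sin(2π·0.2632)/(2π)) = 2.0909 → s = 2.0909
radial distance = base radius + s = 24 + 2.0909 = 26.0909

26.0909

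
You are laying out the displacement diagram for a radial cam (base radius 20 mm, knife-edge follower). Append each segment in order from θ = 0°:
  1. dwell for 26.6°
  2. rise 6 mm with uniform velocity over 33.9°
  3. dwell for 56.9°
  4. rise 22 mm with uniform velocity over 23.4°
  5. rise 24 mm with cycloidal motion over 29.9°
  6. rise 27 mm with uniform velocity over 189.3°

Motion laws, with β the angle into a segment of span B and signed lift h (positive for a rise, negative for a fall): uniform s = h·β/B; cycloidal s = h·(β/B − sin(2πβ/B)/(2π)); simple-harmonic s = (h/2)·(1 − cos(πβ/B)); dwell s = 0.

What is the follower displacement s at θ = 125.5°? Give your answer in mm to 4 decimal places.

seg 1 [0°–26.6°] dwell: s stays 0.0000
seg 2 [26.6°–60.5°] uniform, h=6: full span → s += 6 → s = 6.0000
seg 3 [60.5°–117.4°] dwell: s stays 6.0000
seg 4 [117.4°–140.8°] uniform, h=22: θ=125.5° here. β=8.1, B=23.4. 22·8.1/23.4 = 7.6154 → s = 13.6154

13.6154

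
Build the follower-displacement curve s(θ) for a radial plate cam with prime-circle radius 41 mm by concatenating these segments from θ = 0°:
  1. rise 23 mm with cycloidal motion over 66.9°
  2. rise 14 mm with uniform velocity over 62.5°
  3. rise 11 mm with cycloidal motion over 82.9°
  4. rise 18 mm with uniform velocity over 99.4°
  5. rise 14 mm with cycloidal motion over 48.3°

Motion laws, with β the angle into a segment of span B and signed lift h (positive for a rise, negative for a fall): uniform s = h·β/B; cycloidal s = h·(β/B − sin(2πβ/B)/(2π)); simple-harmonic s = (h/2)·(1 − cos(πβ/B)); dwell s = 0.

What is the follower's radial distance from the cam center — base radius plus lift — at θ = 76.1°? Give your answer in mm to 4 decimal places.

seg 1 [0°–66.9°] cycloidal, h=23: full span → s += 23 → s = 23.0000
seg 2 [66.9°–129.4°] uniform, h=14: θ=76.1° here. β=9.2, B=62.5. 14·9.2/62.5 = 2.0608 → s = 25.0608
radial distance = base radius + s = 41 + 25.0608 = 66.0608

66.0608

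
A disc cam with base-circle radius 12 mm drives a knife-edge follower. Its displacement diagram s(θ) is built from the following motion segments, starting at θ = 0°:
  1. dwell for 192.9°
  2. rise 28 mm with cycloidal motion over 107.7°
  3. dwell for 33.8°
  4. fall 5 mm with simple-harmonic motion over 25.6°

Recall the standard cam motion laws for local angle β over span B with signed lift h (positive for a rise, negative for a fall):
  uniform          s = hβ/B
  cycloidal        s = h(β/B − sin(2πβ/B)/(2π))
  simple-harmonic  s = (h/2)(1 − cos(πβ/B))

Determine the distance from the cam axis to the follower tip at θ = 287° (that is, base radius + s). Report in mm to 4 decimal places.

seg 1 [0°–192.9°] dwell: s stays 0.0000
seg 2 [192.9°–300.6°] cycloidal, h=28: θ=287° here. β=94.1, B=107.7. 28·(0.8737 − sin(2π·0.8737)/(2π)) = 27.6405 → s = 27.6405
radial distance = base radius + s = 12 + 27.6405 = 39.6405

39.6405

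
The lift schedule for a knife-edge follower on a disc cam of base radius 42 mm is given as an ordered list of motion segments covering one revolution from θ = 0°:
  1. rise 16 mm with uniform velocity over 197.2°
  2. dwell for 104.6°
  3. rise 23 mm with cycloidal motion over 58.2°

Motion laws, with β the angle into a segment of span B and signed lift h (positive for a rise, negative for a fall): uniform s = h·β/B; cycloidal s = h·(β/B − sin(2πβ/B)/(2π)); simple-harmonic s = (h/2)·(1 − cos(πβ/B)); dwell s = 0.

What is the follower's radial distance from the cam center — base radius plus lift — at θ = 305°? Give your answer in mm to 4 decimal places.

seg 1 [0°–197.2°] uniform, h=16: full span → s += 16 → s = 16.0000
seg 2 [197.2°–301.8°] dwell: s stays 16.0000
seg 3 [301.8°–360°] cycloidal, h=23: θ=305° here. β=3.2, B=58.2. 23·(0.0550 − sin(2π·0.0550)/(2π)) = 0.0250 → s = 16.0250
radial distance = base radius + s = 42 + 16.0250 = 58.0250

58.0250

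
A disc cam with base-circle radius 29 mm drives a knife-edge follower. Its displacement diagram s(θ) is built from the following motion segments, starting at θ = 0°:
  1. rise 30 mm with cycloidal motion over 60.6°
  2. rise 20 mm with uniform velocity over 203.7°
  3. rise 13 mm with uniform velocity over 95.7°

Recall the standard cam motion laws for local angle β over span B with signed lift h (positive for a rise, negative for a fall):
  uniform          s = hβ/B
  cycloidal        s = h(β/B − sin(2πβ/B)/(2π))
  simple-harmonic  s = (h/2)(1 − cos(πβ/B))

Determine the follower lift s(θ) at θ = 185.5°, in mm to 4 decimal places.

seg 1 [0°–60.6°] cycloidal, h=30: full span → s += 30 → s = 30.0000
seg 2 [60.6°–264.3°] uniform, h=20: θ=185.5° here. β=124.9, B=203.7. 20·124.9/203.7 = 12.2631 → s = 42.2631

42.2631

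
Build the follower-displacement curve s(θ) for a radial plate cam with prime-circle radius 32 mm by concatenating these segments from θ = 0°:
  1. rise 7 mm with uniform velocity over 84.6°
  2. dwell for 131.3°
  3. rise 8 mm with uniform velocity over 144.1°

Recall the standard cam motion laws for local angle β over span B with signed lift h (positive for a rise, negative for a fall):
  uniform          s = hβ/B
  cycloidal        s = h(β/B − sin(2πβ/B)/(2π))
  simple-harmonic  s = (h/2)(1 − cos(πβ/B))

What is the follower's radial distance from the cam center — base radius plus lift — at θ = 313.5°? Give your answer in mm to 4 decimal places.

seg 1 [0°–84.6°] uniform, h=7: full span → s += 7 → s = 7.0000
seg 2 [84.6°–215.9°] dwell: s stays 7.0000
seg 3 [215.9°–360°] uniform, h=8: θ=313.5° here. β=97.6, B=144.1. 8·97.6/144.1 = 5.4185 → s = 12.4185
radial distance = base radius + s = 32 + 12.4185 = 44.4185

44.4185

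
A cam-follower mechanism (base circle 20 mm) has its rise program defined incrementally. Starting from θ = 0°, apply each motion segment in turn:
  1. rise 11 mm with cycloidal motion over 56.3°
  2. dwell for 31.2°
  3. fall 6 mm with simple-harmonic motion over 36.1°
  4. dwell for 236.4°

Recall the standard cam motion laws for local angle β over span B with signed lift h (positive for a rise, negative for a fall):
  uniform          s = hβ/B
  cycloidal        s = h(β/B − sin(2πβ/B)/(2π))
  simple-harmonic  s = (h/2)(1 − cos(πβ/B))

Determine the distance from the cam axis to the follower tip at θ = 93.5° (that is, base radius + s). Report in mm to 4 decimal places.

seg 1 [0°–56.3°] cycloidal, h=11: full span → s += 11 → s = 11.0000
seg 2 [56.3°–87.5°] dwell: s stays 11.0000
seg 3 [87.5°–123.6°] simple-harmonic, h=-6: θ=93.5° here. β=6, B=36.1. -6/2·(1 − cos(π·0.1662)) = -0.3998 → s = 10.6002
radial distance = base radius + s = 20 + 10.6002 = 30.6002

30.6002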